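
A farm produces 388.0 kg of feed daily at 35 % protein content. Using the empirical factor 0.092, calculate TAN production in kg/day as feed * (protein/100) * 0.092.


Protein in feed = 388.0 * 35/100 = 135.8 kg/day
TAN = protein * 0.092 = 135.8 * 0.092 = 12.4936 kg/day

12.4936 kg/day


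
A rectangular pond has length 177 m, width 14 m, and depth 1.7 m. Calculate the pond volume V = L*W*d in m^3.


Base area = L * W = 177 * 14 = 2478 m^2
Volume = area * depth = 2478 * 1.7 = 4212.6 m^3

4212.6 m^3


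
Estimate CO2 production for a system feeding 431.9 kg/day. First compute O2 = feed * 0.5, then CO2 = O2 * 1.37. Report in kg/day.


O2 = 431.9 * 0.5 = 215.95
CO2 = 215.95 * 1.37 = 295.8515

295.8515 kg/day


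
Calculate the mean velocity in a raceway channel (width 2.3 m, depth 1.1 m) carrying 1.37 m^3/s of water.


Cross-sectional area = W * d = 2.3 * 1.1 = 2.53 m^2
Velocity = Q / A = 1.37 / 2.53 = 0.541502 m/s

0.541502 m/s


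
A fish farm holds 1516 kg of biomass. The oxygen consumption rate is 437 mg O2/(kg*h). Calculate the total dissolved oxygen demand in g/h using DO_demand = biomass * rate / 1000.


Total O2 consumption (mg/h) = 1516 kg * 437 mg/(kg*h) = 662492 mg/h
Convert to g/h: 662492 / 1000 = 662.492 g/h

662.492 g/h


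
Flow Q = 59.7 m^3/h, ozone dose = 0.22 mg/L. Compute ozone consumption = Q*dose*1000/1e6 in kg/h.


O3 demand (mg/h) = Q * dose * 1000 = 59.7 * 0.22 * 1000 = 13134 mg/h
Convert mg to kg: 13134 / 1e6 = 0.013134 kg/h

0.013134 kg/h


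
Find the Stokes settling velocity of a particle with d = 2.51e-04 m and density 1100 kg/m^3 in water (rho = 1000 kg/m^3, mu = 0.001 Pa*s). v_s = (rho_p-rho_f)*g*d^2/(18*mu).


Density difference: rho_p - rho_f = 1100 - 1000 = 100 kg/m^3
d^2 = (2.51e-04)^2 = 6.3001e-08 m^2
Numerator = (rho_p - rho_f) * g * d^2 = 100 * 9.81 * 6.3001e-08 = 6.1803981e-05
Denominator = 18 * mu = 18 * 0.001 = 0.018
v_s = 6.1803981e-05 / 0.018 = 0.00343355 m/s
Check: Re = rho_f * v_s * d / mu = 1000 * 0.00343355 * 2.51e-04 / 0.001 = 0.862 < 1, so Stokes' law applies.

0.00343355 m/s


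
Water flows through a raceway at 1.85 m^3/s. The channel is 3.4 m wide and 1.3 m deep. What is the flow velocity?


Cross-sectional area = W * d = 3.4 * 1.3 = 4.42 m^2
Velocity = Q / A = 1.85 / 4.42 = 0.418552 m/s

0.418552 m/s


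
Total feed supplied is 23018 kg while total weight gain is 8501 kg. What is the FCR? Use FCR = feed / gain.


FCR = feed consumed / weight gained
FCR = 23018 kg / 8501 kg = 2.70768

2.70768


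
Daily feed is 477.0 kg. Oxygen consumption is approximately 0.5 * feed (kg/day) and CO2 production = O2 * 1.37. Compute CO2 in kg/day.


O2 = 477.0 * 0.5 = 238.5
CO2 = 238.5 * 1.37 = 326.745

326.745 kg/day


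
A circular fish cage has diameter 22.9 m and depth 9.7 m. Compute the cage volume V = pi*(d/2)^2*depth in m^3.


r = d/2 = 22.9/2 = 11.45 m
Base area = pi*r^2 = pi*11.45^2 = 411.87065 m^2
Volume = 411.87065 * 9.7 = 3995.15 m^3

3995.15 m^3


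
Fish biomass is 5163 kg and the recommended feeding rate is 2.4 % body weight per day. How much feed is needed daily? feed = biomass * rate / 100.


Feeding rate fraction = 2.4% / 100 = 0.024
Daily feed = 5163 kg * 0.024 = 123.912 kg/day

123.912 kg/day


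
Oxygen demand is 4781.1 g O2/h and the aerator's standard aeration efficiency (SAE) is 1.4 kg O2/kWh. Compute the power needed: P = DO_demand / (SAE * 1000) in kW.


SAE in g O2/kWh = 1.4 * 1000 = 1400 g/kWh
P = DO_demand / SAE_g = 4781.1 / 1400 = 3.41507 kW

3.41507 kW


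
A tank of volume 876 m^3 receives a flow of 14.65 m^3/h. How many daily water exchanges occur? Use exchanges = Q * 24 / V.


Daily flow volume = 14.65 m^3/h * 24 h = 351.6 m^3/day
Exchanges = daily flow / tank volume = 351.6 / 876 = 0.40137 exchanges/day

0.40137 exchanges/day


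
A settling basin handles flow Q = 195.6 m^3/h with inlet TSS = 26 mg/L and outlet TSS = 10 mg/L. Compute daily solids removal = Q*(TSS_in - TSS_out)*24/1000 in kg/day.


Concentration drop: TSS_in - TSS_out = 26 - 10 = 16 mg/L
Hourly solids removed = Q * dTSS = 195.6 m^3/h * 16 mg/L = 3129.6 g/h  (m^3/h * mg/L = g/h)
Daily solids removed = 3129.6 * 24 = 75110.4 g/day
Convert g to kg: 75110.4 / 1000 = 75.1104 kg/day

75.1104 kg/day


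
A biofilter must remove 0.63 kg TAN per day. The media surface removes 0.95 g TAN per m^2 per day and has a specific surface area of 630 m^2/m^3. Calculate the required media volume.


A = 0.63*1000 / 0.95 = 663.15789 m^2
V = 663.15789 / 630 = 1.05263

1.05263 m^3


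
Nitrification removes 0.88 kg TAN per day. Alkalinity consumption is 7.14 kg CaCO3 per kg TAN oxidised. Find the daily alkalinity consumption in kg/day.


Alkalinity factor: 7.14 kg CaCO3 consumed per kg TAN nitrified
alk = 0.88 kg TAN * 7.14 = 6.2832 kg CaCO3/day

6.2832 kg CaCO3/day


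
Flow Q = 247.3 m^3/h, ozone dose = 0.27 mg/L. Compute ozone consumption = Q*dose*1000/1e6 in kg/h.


O3 demand (mg/h) = Q * dose * 1000 = 247.3 * 0.27 * 1000 = 66771 mg/h
Convert mg to kg: 66771 / 1e6 = 0.066771 kg/h

0.066771 kg/h


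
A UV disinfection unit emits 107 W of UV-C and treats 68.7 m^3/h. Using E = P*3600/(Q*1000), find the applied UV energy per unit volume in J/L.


Energy delivered per hour = 107 W * 3600 s = 385200 J/h
Volume treated per hour = 68.7 m^3/h * 1000 = 68700 L/h
dose = 385200 / 68700 = 5.60699 J/L

5.60699 J/L


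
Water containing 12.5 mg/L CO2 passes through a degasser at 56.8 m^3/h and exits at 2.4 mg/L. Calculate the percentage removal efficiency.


CO2_out / CO2_in = 2.4 / 12.5 = 0.192
Fraction remaining = 0.192
efficiency = (1 - 0.192) * 100 = 80.8 %

80.8 %


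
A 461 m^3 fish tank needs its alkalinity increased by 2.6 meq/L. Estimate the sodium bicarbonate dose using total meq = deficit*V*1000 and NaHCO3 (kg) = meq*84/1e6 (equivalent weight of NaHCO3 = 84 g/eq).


Tank volume in L = 461 m^3 * 1000 = 461000 L
Total meq required = 2.6 meq/L * 461000 L = 1198600 meq
NaHCO3 mass = 1198600 meq * 84 mg/meq / 1e6 = 100.682 kg

100.682 kg


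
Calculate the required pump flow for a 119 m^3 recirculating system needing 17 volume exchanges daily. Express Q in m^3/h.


Daily recirculation volume = 119 m^3 * 17 = 2023 m^3/day
Flow rate Q = daily volume / 24 h = 2023 / 24 = 84.2917 m^3/h

84.2917 m^3/h


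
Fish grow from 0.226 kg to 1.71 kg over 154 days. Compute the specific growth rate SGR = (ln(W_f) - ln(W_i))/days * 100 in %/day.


ln(W_f) = ln(1.71) = 0.53649337
ln(W_i) = ln(0.226) = -1.4872203
ln(W_f) - ln(W_i) = 0.53649337 - -1.4872203 = 2.0237137
SGR = 2.0237137 / 154 * 100 = 1.3141 %/day

1.3141 %/day


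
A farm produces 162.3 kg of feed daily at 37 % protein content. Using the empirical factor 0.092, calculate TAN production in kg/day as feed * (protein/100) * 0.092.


Protein in feed = 162.3 * 37/100 = 60.051 kg/day
TAN = protein * 0.092 = 60.051 * 0.092 = 5.524692 kg/day

5.524692 kg/day


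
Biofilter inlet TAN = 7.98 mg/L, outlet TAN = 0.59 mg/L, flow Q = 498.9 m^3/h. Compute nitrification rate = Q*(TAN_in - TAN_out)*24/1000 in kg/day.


Concentration drop: TAN_in - TAN_out = 7.98 - 0.59 = 7.39 mg/L
Hourly TAN removed = Q * dTAN = 498.9 m^3/h * 7.39 mg/L = 3686.871 g/h  (m^3/h * mg/L = g/h)
Daily TAN removed = 3686.871 * 24 = 88484.904 g/day
Convert to kg/day: 88484.904 / 1000 = 88.484904 kg/day

88.484904 kg/day


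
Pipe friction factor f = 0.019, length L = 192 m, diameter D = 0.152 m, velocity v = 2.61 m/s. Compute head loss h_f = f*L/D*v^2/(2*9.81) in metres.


v^2 = 2.61^2 = 6.8121 m^2/s^2
L/D = 192/0.152 = 1263.1579
h_f = f*(L/D)*v^2/(2g) = 0.019 * 1263.1579 * 6.8121 / 19.62 = 8.33284 m

8.33284 m


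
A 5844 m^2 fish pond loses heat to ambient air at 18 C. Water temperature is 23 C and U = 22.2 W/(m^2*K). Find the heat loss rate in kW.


Temperature difference dT = 23 - 18 = 5 K
Heat loss (W) = U * A * dT = 22.2 * 5844 * 5 = 648684 W
Convert to kW: 648684 / 1000 = 648.684 kW

648.684 kW


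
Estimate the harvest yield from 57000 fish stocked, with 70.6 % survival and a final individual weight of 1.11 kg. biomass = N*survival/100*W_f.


Survivors = 57000 * 70.6/100 = 40242 fish
Harvest biomass = survivors * W_f = 40242 * 1.11 = 44668.62 kg

44668.62 kg


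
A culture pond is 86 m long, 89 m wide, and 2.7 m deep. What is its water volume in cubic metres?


Base area = L * W = 86 * 89 = 7654 m^2
Volume = area * depth = 7654 * 2.7 = 20665.8 m^3

20665.8 m^3


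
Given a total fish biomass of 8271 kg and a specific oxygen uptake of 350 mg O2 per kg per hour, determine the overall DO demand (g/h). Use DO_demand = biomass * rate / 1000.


Total O2 consumption (mg/h) = 8271 kg * 350 mg/(kg*h) = 2894850 mg/h
Convert to g/h: 2894850 / 1000 = 2894.85 g/h

2894.85 g/h


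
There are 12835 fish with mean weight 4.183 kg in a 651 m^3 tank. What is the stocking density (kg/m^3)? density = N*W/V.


Total biomass = 12835 fish * 4.183 kg = 53688.805 kg
Density = total biomass / volume = 53688.805 / 651 = 82.4713 kg/m^3

82.4713 kg/m^3


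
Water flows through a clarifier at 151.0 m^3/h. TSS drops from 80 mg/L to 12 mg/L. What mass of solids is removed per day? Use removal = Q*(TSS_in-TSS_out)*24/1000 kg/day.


Concentration drop: TSS_in - TSS_out = 80 - 12 = 68 mg/L
Hourly solids removed = Q * dTSS = 151.0 m^3/h * 68 mg/L = 10268 g/h  (m^3/h * mg/L = g/h)
Daily solids removed = 10268 * 24 = 246432 g/day
Convert g to kg: 246432 / 1000 = 246.432 kg/day

246.432 kg/day


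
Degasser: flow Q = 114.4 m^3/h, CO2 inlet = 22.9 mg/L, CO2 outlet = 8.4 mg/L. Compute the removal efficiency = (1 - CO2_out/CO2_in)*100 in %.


CO2_out / CO2_in = 8.4 / 22.9 = 0.36681223
Fraction remaining = 0.36681223
efficiency = (1 - 0.36681223) * 100 = 63.3188 %

63.3188 %


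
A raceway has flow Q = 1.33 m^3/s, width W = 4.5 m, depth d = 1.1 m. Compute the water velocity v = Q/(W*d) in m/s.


Cross-sectional area = W * d = 4.5 * 1.1 = 4.95 m^2
Velocity = Q / A = 1.33 / 4.95 = 0.268687 m/s

0.268687 m/s


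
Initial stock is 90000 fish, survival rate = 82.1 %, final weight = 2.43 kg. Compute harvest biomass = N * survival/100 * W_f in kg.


Survivors = 90000 * 82.1/100 = 73890 fish
Harvest biomass = survivors * W_f = 73890 * 2.43 = 179552.7 kg

179552.7 kg


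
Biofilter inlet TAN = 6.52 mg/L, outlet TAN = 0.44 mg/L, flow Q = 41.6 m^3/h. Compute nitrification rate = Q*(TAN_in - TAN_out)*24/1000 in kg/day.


Concentration drop: TAN_in - TAN_out = 6.52 - 0.44 = 6.08 mg/L
Hourly TAN removed = Q * dTAN = 41.6 m^3/h * 6.08 mg/L = 252.928 g/h  (m^3/h * mg/L = g/h)
Daily TAN removed = 252.928 * 24 = 6070.272 g/day
Convert to kg/day: 6070.272 / 1000 = 6.070272 kg/day

6.070272 kg/day


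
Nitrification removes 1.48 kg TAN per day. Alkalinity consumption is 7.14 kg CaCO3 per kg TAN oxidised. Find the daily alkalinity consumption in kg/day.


Alkalinity factor: 7.14 kg CaCO3 consumed per kg TAN nitrified
alk = 1.48 kg TAN * 7.14 = 10.5672 kg CaCO3/day

10.5672 kg CaCO3/day


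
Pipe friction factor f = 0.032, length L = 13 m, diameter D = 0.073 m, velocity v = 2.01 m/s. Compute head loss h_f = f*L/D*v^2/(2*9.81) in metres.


v^2 = 2.01^2 = 4.0401 m^2/s^2
L/D = 13/0.073 = 178.08219
h_f = f*(L/D)*v^2/(2g) = 0.032 * 178.08219 * 4.0401 / 19.62 = 1.17345 m

1.17345 m


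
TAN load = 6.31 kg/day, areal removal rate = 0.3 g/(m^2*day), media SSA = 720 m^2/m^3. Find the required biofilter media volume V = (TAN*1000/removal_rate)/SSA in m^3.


A = 6.31*1000 / 0.3 = 21033.333 m^2
V = 21033.333 / 720 = 29.213

29.213 m^3


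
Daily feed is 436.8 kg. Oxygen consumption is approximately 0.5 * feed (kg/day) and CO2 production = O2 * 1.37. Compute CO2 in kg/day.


O2 = 436.8 * 0.5 = 218.4
CO2 = 218.4 * 1.37 = 299.208

299.208 kg/day


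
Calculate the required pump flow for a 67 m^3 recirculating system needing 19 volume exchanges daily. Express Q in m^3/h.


Daily recirculation volume = 67 m^3 * 19 = 1273 m^3/day
Flow rate Q = daily volume / 24 h = 1273 / 24 = 53.0417 m^3/h

53.0417 m^3/h


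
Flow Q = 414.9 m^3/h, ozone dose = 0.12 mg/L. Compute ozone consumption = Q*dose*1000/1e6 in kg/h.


O3 demand (mg/h) = Q * dose * 1000 = 414.9 * 0.12 * 1000 = 49788 mg/h
Convert mg to kg: 49788 / 1e6 = 0.049788 kg/h

0.049788 kg/h


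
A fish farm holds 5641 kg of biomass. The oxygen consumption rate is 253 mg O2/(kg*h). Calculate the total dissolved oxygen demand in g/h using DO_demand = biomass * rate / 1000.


Total O2 consumption (mg/h) = 5641 kg * 253 mg/(kg*h) = 1427173 mg/h
Convert to g/h: 1427173 / 1000 = 1427.173 g/h

1427.173 g/h


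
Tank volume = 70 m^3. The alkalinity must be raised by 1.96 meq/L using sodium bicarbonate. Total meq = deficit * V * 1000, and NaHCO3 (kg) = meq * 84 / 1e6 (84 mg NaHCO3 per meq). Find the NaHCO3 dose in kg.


Tank volume in L = 70 m^3 * 1000 = 70000 L
Total meq required = 1.96 meq/L * 70000 L = 137200 meq
NaHCO3 mass = 137200 meq * 84 mg/meq / 1e6 = 11.5248 kg

11.5248 kg


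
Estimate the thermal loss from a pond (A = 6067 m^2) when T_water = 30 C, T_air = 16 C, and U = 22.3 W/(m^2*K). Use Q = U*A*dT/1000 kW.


Temperature difference dT = 30 - 16 = 14 K
Heat loss (W) = U * A * dT = 22.3 * 6067 * 14 = 1894117.4 W
Convert to kW: 1894117.4 / 1000 = 1894.1174 kW

1894.1174 kW


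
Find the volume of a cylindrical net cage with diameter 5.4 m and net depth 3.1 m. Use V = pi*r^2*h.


r = d/2 = 5.4/2 = 2.7 m
Base area = pi*r^2 = pi*2.7^2 = 22.90221 m^2
Volume = 22.90221 * 3.1 = 70.9969 m^3

70.9969 m^3


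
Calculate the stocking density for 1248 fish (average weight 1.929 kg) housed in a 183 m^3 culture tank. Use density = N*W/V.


Total biomass = 1248 fish * 1.929 kg = 2407.392 kg
Density = total biomass / volume = 2407.392 / 183 = 13.1551 kg/m^3

13.1551 kg/m^3


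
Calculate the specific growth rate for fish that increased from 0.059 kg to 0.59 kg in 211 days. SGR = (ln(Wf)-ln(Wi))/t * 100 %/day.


ln(W_f) = ln(0.59) = -0.52763274
ln(W_i) = ln(0.059) = -2.8302178
ln(W_f) - ln(W_i) = -0.52763274 - -2.8302178 = 2.3025851
SGR = 2.3025851 / 211 * 100 = 1.09127 %/day

1.09127 %/day


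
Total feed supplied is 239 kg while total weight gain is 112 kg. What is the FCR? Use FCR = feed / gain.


FCR = feed consumed / weight gained
FCR = 239 kg / 112 kg = 2.13393

2.13393


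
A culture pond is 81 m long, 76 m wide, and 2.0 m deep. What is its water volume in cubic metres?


Base area = L * W = 81 * 76 = 6156 m^2
Volume = area * depth = 6156 * 2.0 = 12312 m^3

12312 m^3


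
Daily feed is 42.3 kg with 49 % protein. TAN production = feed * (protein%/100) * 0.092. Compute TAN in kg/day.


Protein in feed = 42.3 * 49/100 = 20.727 kg/day
TAN = protein * 0.092 = 20.727 * 0.092 = 1.906884 kg/day

1.906884 kg/day


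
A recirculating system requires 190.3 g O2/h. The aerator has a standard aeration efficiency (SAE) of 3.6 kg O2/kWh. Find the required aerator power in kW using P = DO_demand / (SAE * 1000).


SAE in g O2/kWh = 3.6 * 1000 = 3600 g/kWh
P = DO_demand / SAE_g = 190.3 / 3600 = 0.0528611 kW

0.0528611 kW


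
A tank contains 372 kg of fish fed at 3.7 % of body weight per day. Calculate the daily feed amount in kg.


Feeding rate fraction = 3.7% / 100 = 0.037
Daily feed = 372 kg * 0.037 = 13.764 kg/day

13.764 kg/day


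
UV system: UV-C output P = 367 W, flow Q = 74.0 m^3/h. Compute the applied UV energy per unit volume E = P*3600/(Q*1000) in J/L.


Energy delivered per hour = 367 W * 3600 s = 1321200 J/h
Volume treated per hour = 74.0 m^3/h * 1000 = 74000 L/h
dose = 1321200 / 74000 = 17.8541 J/L

17.8541 J/L


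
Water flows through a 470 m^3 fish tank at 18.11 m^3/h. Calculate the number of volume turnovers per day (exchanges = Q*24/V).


Daily flow volume = 18.11 m^3/h * 24 h = 434.64 m^3/day
Exchanges = daily flow / tank volume = 434.64 / 470 = 0.924766 exchanges/day

0.924766 exchanges/day


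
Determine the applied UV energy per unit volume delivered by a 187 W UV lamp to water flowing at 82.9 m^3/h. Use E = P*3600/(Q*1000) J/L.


Energy delivered per hour = 187 W * 3600 s = 673200 J/h
Volume treated per hour = 82.9 m^3/h * 1000 = 82900 L/h
dose = 673200 / 82900 = 8.12063 J/L

8.12063 J/L


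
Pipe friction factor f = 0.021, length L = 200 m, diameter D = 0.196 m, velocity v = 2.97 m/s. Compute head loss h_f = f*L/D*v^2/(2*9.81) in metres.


v^2 = 2.97^2 = 8.8209 m^2/s^2
L/D = 200/0.196 = 1020.4082
h_f = f*(L/D)*v^2/(2g) = 0.021 * 1020.4082 * 8.8209 / 19.62 = 9.63401 m

9.63401 m


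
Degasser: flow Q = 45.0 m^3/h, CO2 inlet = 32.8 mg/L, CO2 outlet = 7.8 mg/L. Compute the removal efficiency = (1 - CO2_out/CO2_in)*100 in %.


CO2_out / CO2_in = 7.8 / 32.8 = 0.23780488
Fraction remaining = 0.23780488
efficiency = (1 - 0.23780488) * 100 = 76.2195 %

76.2195 %


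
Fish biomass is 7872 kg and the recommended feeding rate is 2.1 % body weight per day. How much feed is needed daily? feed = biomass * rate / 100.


Feeding rate fraction = 2.1% / 100 = 0.021
Daily feed = 7872 kg * 0.021 = 165.312 kg/day

165.312 kg/day


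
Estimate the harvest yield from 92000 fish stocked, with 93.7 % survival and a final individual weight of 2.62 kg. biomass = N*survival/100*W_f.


Survivors = 92000 * 93.7/100 = 86204 fish
Harvest biomass = survivors * W_f = 86204 * 2.62 = 225854.48 kg

225854.48 kg


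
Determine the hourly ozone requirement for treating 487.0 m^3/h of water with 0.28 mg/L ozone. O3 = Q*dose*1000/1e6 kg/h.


O3 demand (mg/h) = Q * dose * 1000 = 487.0 * 0.28 * 1000 = 136360 mg/h
Convert mg to kg: 136360 / 1e6 = 0.13636 kg/h

0.13636 kg/h


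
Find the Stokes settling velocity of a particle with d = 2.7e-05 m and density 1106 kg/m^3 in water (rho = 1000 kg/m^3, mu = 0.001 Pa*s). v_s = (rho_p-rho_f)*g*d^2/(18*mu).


Density difference: rho_p - rho_f = 1106 - 1000 = 106 kg/m^3
d^2 = (2.7e-05)^2 = 7.29e-10 m^2
Numerator = (rho_p - rho_f) * g * d^2 = 106 * 9.81 * 7.29e-10 = 7.5805794e-07
Denominator = 18 * mu = 18 * 0.001 = 0.018
v_s = 7.5805794e-07 / 0.018 = 4.21143e-05 m/s
Check: Re = rho_f * v_s * d / mu = 1000 * 4.21143e-05 * 2.7e-05 / 0.001 = 0.00114 < 1, so Stokes' law applies.

4.21143e-05 m/s


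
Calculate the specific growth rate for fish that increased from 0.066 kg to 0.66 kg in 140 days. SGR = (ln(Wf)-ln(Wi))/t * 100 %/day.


ln(W_f) = ln(0.66) = -0.41551544
ln(W_i) = ln(0.066) = -2.7181005
ln(W_f) - ln(W_i) = -0.41551544 - -2.7181005 = 2.3025851
SGR = 2.3025851 / 140 * 100 = 1.6447 %/day

1.6447 %/day


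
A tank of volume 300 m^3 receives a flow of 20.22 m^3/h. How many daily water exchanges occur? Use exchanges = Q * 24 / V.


Daily flow volume = 20.22 m^3/h * 24 h = 485.28 m^3/day
Exchanges = daily flow / tank volume = 485.28 / 300 = 1.6176 exchanges/day

1.6176 exchanges/day


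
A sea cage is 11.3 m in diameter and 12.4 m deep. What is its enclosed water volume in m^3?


r = d/2 = 11.3/2 = 5.65 m
Base area = pi*r^2 = pi*5.65^2 = 100.28749 m^2
Volume = 100.28749 * 12.4 = 1243.56 m^3

1243.56 m^3


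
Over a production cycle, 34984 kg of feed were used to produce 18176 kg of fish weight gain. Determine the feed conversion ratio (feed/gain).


FCR = feed consumed / weight gained
FCR = 34984 kg / 18176 kg = 1.92474

1.92474


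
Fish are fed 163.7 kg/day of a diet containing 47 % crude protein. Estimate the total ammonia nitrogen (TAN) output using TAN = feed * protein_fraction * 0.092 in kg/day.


Protein in feed = 163.7 * 47/100 = 76.939 kg/day
TAN = protein * 0.092 = 76.939 * 0.092 = 7.078388 kg/day

7.078388 kg/day


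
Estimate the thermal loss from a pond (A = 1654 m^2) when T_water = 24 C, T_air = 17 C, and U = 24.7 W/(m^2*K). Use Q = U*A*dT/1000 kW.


Temperature difference dT = 24 - 17 = 7 K
Heat loss (W) = U * A * dT = 24.7 * 1654 * 7 = 285976.6 W
Convert to kW: 285976.6 / 1000 = 285.9766 kW

285.9766 kW


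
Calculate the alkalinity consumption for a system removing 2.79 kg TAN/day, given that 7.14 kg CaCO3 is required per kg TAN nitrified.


Alkalinity factor: 7.14 kg CaCO3 consumed per kg TAN nitrified
alk = 2.79 kg TAN * 7.14 = 19.9206 kg CaCO3/day

19.9206 kg CaCO3/day


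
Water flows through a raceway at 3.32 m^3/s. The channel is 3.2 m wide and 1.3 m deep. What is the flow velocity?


Cross-sectional area = W * d = 3.2 * 1.3 = 4.16 m^2
Velocity = Q / A = 3.32 / 4.16 = 0.798077 m/s

0.798077 m/s


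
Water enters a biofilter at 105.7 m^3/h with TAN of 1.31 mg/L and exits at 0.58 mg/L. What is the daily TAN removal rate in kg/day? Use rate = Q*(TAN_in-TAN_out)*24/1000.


Concentration drop: TAN_in - TAN_out = 1.31 - 0.58 = 0.73 mg/L
Hourly TAN removed = Q * dTAN = 105.7 m^3/h * 0.73 mg/L = 77.161 g/h  (m^3/h * mg/L = g/h)
Daily TAN removed = 77.161 * 24 = 1851.864 g/day
Convert to kg/day: 1851.864 / 1000 = 1.851864 kg/day

1.851864 kg/day


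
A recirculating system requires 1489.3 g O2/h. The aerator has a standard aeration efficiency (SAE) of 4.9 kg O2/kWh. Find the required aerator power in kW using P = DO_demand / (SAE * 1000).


SAE in g O2/kWh = 4.9 * 1000 = 4900 g/kWh
P = DO_demand / SAE_g = 1489.3 / 4900 = 0.303939 kW

0.303939 kW


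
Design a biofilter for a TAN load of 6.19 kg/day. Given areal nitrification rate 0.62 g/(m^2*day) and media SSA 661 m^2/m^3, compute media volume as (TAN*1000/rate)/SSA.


A = 6.19*1000 / 0.62 = 9983.871 m^2
V = 9983.871 / 661 = 15.1042

15.1042 m^3


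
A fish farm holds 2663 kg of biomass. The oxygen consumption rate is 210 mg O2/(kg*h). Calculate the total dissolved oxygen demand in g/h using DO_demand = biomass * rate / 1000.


Total O2 consumption (mg/h) = 2663 kg * 210 mg/(kg*h) = 559230 mg/h
Convert to g/h: 559230 / 1000 = 559.23 g/h

559.23 g/h


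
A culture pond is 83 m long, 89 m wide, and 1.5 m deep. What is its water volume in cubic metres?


Base area = L * W = 83 * 89 = 7387 m^2
Volume = area * depth = 7387 * 1.5 = 11080.5 m^3

11080.5 m^3


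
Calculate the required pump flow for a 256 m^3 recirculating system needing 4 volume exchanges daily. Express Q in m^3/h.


Daily recirculation volume = 256 m^3 * 4 = 1024 m^3/day
Flow rate Q = daily volume / 24 h = 1024 / 24 = 42.6667 m^3/h

42.6667 m^3/h


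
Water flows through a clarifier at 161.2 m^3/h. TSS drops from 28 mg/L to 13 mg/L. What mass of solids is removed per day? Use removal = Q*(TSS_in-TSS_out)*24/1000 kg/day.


Concentration drop: TSS_in - TSS_out = 28 - 13 = 15 mg/L
Hourly solids removed = Q * dTSS = 161.2 m^3/h * 15 mg/L = 2418 g/h  (m^3/h * mg/L = g/h)
Daily solids removed = 2418 * 24 = 58032 g/day
Convert g to kg: 58032 / 1000 = 58.032 kg/day

58.032 kg/day


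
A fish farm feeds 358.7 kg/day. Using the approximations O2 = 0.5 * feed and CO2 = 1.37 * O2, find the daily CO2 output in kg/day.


O2 = 358.7 * 0.5 = 179.35
CO2 = 179.35 * 1.37 = 245.7095

245.7095 kg/day


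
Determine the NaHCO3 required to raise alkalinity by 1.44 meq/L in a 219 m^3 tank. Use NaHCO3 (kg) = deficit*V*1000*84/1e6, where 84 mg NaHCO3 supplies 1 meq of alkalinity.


Tank volume in L = 219 m^3 * 1000 = 219000 L
Total meq required = 1.44 meq/L * 219000 L = 315360 meq
NaHCO3 mass = 315360 meq * 84 mg/meq / 1e6 = 26.4902 kg

26.4902 kg


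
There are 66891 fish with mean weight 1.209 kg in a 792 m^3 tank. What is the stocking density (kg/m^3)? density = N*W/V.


Total biomass = 66891 fish * 1.209 kg = 80871.219 kg
Density = total biomass / volume = 80871.219 / 792 = 102.11 kg/m^3

102.11 kg/m^3


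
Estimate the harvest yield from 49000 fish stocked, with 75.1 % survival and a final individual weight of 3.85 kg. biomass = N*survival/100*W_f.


Survivors = 49000 * 75.1/100 = 36799 fish
Harvest biomass = survivors * W_f = 36799 * 3.85 = 141676.15 kg

141676.15 kg


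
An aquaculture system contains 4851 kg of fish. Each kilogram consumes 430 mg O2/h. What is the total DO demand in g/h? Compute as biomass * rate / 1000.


Total O2 consumption (mg/h) = 4851 kg * 430 mg/(kg*h) = 2085930 mg/h
Convert to g/h: 2085930 / 1000 = 2085.93 g/h

2085.93 g/h


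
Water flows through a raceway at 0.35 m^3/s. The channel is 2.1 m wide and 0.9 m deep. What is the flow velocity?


Cross-sectional area = W * d = 2.1 * 0.9 = 1.89 m^2
Velocity = Q / A = 0.35 / 1.89 = 0.185185 m/s

0.185185 m/s


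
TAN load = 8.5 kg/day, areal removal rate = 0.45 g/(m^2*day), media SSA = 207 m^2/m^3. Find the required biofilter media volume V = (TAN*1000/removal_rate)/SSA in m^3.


A = 8.5*1000 / 0.45 = 18888.889 m^2
V = 18888.889 / 207 = 91.2507

91.2507 m^3


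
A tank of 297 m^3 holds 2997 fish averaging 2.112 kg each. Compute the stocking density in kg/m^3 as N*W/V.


Total biomass = 2997 fish * 2.112 kg = 6329.664 kg
Density = total biomass / volume = 6329.664 / 297 = 21.312 kg/m^3

21.312 kg/m^3


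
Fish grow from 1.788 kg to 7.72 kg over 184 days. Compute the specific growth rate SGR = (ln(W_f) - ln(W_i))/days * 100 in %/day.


ln(W_f) = ln(7.72) = 2.0438144
ln(W_i) = ln(1.788) = 0.58109768
ln(W_f) - ln(W_i) = 2.0438144 - 0.58109768 = 1.4627167
SGR = 1.4627167 / 184 * 100 = 0.794955 %/day

0.794955 %/day


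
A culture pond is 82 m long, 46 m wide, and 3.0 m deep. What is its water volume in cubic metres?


Base area = L * W = 82 * 46 = 3772 m^2
Volume = area * depth = 3772 * 3.0 = 11316 m^3

11316 m^3


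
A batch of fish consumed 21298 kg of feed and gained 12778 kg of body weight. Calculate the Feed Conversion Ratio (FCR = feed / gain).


FCR = feed consumed / weight gained
FCR = 21298 kg / 12778 kg = 1.66677

1.66677


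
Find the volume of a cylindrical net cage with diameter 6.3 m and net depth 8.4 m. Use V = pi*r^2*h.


r = d/2 = 6.3/2 = 3.15 m
Base area = pi*r^2 = pi*3.15^2 = 31.172453 m^2
Volume = 31.172453 * 8.4 = 261.849 m^3

261.849 m^3


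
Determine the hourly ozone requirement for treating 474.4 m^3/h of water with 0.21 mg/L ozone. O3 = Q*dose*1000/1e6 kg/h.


O3 demand (mg/h) = Q * dose * 1000 = 474.4 * 0.21 * 1000 = 99624 mg/h
Convert mg to kg: 99624 / 1e6 = 0.099624 kg/h

0.099624 kg/h


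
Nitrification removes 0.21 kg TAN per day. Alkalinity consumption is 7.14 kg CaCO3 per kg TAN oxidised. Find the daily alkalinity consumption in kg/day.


Alkalinity factor: 7.14 kg CaCO3 consumed per kg TAN nitrified
alk = 0.21 kg TAN * 7.14 = 1.4994 kg CaCO3/day

1.4994 kg CaCO3/day


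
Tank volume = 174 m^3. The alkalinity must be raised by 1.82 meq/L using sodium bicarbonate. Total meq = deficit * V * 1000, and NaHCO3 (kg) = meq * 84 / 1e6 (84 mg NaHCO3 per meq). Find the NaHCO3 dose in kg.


Tank volume in L = 174 m^3 * 1000 = 174000 L
Total meq required = 1.82 meq/L * 174000 L = 316680 meq
NaHCO3 mass = 316680 meq * 84 mg/meq / 1e6 = 26.6011 kg

26.6011 kg


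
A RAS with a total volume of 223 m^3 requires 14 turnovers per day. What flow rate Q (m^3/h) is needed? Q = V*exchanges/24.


Daily recirculation volume = 223 m^3 * 14 = 3122 m^3/day
Flow rate Q = daily volume / 24 h = 3122 / 24 = 130.083 m^3/h

130.083 m^3/h


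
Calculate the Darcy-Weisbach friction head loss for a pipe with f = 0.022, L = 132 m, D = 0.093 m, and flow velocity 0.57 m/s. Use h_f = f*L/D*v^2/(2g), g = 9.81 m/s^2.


v^2 = 0.57^2 = 0.3249 m^2/s^2
L/D = 132/0.093 = 1419.3548
h_f = f*(L/D)*v^2/(2g) = 0.022 * 1419.3548 * 0.3249 / 19.62 = 0.517088 m

0.517088 m


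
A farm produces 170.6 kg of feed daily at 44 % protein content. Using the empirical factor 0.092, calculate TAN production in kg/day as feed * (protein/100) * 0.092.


Protein in feed = 170.6 * 44/100 = 75.064 kg/day
TAN = protein * 0.092 = 75.064 * 0.092 = 6.905888 kg/day

6.905888 kg/day


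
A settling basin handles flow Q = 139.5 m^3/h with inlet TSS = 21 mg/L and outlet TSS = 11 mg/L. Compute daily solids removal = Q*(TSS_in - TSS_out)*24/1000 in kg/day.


Concentration drop: TSS_in - TSS_out = 21 - 11 = 10 mg/L
Hourly solids removed = Q * dTSS = 139.5 m^3/h * 10 mg/L = 1395 g/h  (m^3/h * mg/L = g/h)
Daily solids removed = 1395 * 24 = 33480 g/day
Convert g to kg: 33480 / 1000 = 33.48 kg/day

33.48 kg/day


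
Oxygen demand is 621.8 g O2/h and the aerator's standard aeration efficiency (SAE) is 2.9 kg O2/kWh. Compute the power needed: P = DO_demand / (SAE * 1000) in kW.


SAE in g O2/kWh = 2.9 * 1000 = 2900 g/kWh
P = DO_demand / SAE_g = 621.8 / 2900 = 0.214414 kW

0.214414 kW


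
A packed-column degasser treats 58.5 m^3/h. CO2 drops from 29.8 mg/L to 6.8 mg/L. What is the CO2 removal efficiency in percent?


CO2_out / CO2_in = 6.8 / 29.8 = 0.22818792
Fraction remaining = 0.22818792
efficiency = (1 - 0.22818792) * 100 = 77.1812 %

77.1812 %


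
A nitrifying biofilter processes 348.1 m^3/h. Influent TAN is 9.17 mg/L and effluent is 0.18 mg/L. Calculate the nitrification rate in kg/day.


Concentration drop: TAN_in - TAN_out = 9.17 - 0.18 = 8.99 mg/L
Hourly TAN removed = Q * dTAN = 348.1 m^3/h * 8.99 mg/L = 3129.419 g/h  (m^3/h * mg/L = g/h)
Daily TAN removed = 3129.419 * 24 = 75106.056 g/day
Convert to kg/day: 75106.056 / 1000 = 75.106056 kg/day

75.106056 kg/day


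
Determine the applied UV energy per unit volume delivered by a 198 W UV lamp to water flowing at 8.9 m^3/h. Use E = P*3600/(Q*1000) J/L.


Energy delivered per hour = 198 W * 3600 s = 712800 J/h
Volume treated per hour = 8.9 m^3/h * 1000 = 8900 L/h
dose = 712800 / 8900 = 80.0899 J/L

80.0899 J/L


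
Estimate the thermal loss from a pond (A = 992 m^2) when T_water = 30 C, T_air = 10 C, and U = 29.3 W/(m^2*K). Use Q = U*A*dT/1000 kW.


Temperature difference dT = 30 - 10 = 20 K
Heat loss (W) = U * A * dT = 29.3 * 992 * 20 = 581312 W
Convert to kW: 581312 / 1000 = 581.312 kW

581.312 kW


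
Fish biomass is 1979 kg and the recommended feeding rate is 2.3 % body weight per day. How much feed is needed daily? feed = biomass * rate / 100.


Feeding rate fraction = 2.3% / 100 = 0.023
Daily feed = 1979 kg * 0.023 = 45.517 kg/day

45.517 kg/day


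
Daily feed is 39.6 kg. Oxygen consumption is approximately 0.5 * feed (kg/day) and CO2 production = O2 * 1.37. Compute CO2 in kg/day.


O2 = 39.6 * 0.5 = 19.8
CO2 = 19.8 * 1.37 = 27.126

27.126 kg/day


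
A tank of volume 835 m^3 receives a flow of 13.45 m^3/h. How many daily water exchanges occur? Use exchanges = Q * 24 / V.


Daily flow volume = 13.45 m^3/h * 24 h = 322.8 m^3/day
Exchanges = daily flow / tank volume = 322.8 / 835 = 0.386587 exchanges/day

0.386587 exchanges/day


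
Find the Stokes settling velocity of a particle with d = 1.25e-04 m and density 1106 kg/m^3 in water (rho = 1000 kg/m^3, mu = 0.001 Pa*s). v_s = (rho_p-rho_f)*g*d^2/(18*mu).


Density difference: rho_p - rho_f = 1106 - 1000 = 106 kg/m^3
d^2 = (1.25e-04)^2 = 1.5625e-08 m^2
Numerator = (rho_p - rho_f) * g * d^2 = 106 * 9.81 * 1.5625e-08 = 1.6247813e-05
Denominator = 18 * mu = 18 * 0.001 = 0.018
v_s = 1.6247813e-05 / 0.018 = 9.02656e-04 m/s
Check: Re = rho_f * v_s * d / mu = 1000 * 9.02656e-04 * 1.25e-04 / 0.001 = 0.113 < 1, so Stokes' law applies.

9.02656e-04 m/s


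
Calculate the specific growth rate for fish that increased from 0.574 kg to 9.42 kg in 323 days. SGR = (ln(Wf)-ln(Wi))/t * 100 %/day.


ln(W_f) = ln(9.42) = 2.2428351
ln(W_i) = ln(0.574) = -0.55512588
ln(W_f) - ln(W_i) = 2.2428351 - -0.55512588 = 2.797961
SGR = 2.797961 / 323 * 100 = 0.866242 %/day

0.866242 %/day


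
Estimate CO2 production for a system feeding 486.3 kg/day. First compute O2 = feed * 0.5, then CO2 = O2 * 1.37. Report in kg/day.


O2 = 486.3 * 0.5 = 243.15
CO2 = 243.15 * 1.37 = 333.1155

333.1155 kg/day


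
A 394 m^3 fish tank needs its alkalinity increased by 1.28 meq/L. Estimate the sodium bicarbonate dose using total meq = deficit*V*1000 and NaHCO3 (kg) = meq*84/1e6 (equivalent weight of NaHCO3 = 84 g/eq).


Tank volume in L = 394 m^3 * 1000 = 394000 L
Total meq required = 1.28 meq/L * 394000 L = 504320 meq
NaHCO3 mass = 504320 meq * 84 mg/meq / 1e6 = 42.3629 kg

42.3629 kg


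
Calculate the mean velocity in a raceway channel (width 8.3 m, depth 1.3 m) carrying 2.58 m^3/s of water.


Cross-sectional area = W * d = 8.3 * 1.3 = 10.79 m^2
Velocity = Q / A = 2.58 / 10.79 = 0.23911 m/s

0.23911 m/s


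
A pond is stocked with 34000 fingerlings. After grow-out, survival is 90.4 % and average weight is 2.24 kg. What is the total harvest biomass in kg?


Survivors = 34000 * 90.4/100 = 30736 fish
Harvest biomass = survivors * W_f = 30736 * 2.24 = 68848.64 kg

68848.64 kg


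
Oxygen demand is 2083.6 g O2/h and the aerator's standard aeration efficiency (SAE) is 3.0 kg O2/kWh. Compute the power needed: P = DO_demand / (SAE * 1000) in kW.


SAE in g O2/kWh = 3.0 * 1000 = 3000 g/kWh
P = DO_demand / SAE_g = 2083.6 / 3000 = 0.694533 kW

0.694533 kW


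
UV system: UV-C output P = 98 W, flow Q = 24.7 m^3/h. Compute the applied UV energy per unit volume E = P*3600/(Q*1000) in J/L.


Energy delivered per hour = 98 W * 3600 s = 352800 J/h
Volume treated per hour = 24.7 m^3/h * 1000 = 24700 L/h
dose = 352800 / 24700 = 14.2834 J/L

14.2834 J/L


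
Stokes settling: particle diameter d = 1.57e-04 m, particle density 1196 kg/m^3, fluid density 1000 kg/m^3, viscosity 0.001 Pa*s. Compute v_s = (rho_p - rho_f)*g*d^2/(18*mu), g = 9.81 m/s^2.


Density difference: rho_p - rho_f = 1196 - 1000 = 196 kg/m^3
d^2 = (1.57e-04)^2 = 2.4649e-08 m^2
Numerator = (rho_p - rho_f) * g * d^2 = 196 * 9.81 * 2.4649e-08 = 4.7394111e-05
Denominator = 18 * mu = 18 * 0.001 = 0.018
v_s = 4.7394111e-05 / 0.018 = 0.00263301 m/s
Check: Re = rho_f * v_s * d / mu = 1000 * 0.00263301 * 1.57e-04 / 0.001 = 0.413 < 1, so Stokes' law applies.

0.00263301 m/s


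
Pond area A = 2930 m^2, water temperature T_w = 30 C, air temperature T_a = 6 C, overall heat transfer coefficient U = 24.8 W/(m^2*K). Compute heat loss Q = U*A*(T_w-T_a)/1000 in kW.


Temperature difference dT = 30 - 6 = 24 K
Heat loss (W) = U * A * dT = 24.8 * 2930 * 24 = 1743936 W
Convert to kW: 1743936 / 1000 = 1743.936 kW

1743.936 kW


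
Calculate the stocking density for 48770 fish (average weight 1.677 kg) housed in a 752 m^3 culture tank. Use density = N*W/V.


Total biomass = 48770 fish * 1.677 kg = 81787.29 kg
Density = total biomass / volume = 81787.29 / 752 = 108.76 kg/m^3

108.76 kg/m^3


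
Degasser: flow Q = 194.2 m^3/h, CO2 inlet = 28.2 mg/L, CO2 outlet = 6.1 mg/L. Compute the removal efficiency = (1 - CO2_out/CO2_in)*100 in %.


CO2_out / CO2_in = 6.1 / 28.2 = 0.21631206
Fraction remaining = 0.21631206
efficiency = (1 - 0.21631206) * 100 = 78.3688 %

78.3688 %


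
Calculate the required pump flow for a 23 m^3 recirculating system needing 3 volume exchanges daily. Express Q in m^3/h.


Daily recirculation volume = 23 m^3 * 3 = 69 m^3/day
Flow rate Q = daily volume / 24 h = 69 / 24 = 2.875 m^3/h

2.875 m^3/h


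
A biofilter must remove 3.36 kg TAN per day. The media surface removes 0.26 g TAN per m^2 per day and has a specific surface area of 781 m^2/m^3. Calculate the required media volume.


A = 3.36*1000 / 0.26 = 12923.077 m^2
V = 12923.077 / 781 = 16.5468

16.5468 m^3


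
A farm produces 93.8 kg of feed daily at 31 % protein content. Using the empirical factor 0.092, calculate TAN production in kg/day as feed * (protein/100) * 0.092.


Protein in feed = 93.8 * 31/100 = 29.078 kg/day
TAN = protein * 0.092 = 29.078 * 0.092 = 2.675176 kg/day

2.675176 kg/day


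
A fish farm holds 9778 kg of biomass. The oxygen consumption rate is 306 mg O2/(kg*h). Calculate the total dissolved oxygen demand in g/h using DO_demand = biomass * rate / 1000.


Total O2 consumption (mg/h) = 9778 kg * 306 mg/(kg*h) = 2992068 mg/h
Convert to g/h: 2992068 / 1000 = 2992.068 g/h

2992.068 g/h


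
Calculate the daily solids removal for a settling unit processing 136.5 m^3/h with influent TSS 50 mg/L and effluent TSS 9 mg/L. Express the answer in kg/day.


Concentration drop: TSS_in - TSS_out = 50 - 9 = 41 mg/L
Hourly solids removed = Q * dTSS = 136.5 m^3/h * 41 mg/L = 5596.5 g/h  (m^3/h * mg/L = g/h)
Daily solids removed = 5596.5 * 24 = 134316 g/day
Convert g to kg: 134316 / 1000 = 134.316 kg/day

134.316 kg/day


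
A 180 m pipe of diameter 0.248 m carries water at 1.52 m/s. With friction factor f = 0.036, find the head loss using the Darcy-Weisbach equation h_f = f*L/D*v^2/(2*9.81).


v^2 = 1.52^2 = 2.3104 m^2/s^2
L/D = 180/0.248 = 725.80645
h_f = f*(L/D)*v^2/(2g) = 0.036 * 725.80645 * 2.3104 / 19.62 = 3.07689 m

3.07689 m


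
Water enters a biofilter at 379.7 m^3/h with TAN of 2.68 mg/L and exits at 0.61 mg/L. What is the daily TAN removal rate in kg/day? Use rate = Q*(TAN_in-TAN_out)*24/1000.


Concentration drop: TAN_in - TAN_out = 2.68 - 0.61 = 2.07 mg/L
Hourly TAN removed = Q * dTAN = 379.7 m^3/h * 2.07 mg/L = 785.979 g/h  (m^3/h * mg/L = g/h)
Daily TAN removed = 785.979 * 24 = 18863.496 g/day
Convert to kg/day: 18863.496 / 1000 = 18.863496 kg/day

18.863496 kg/day


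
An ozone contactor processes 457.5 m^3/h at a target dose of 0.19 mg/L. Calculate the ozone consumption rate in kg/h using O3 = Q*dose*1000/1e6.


O3 demand (mg/h) = Q * dose * 1000 = 457.5 * 0.19 * 1000 = 86925 mg/h
Convert mg to kg: 86925 / 1e6 = 0.086925 kg/h

0.086925 kg/h


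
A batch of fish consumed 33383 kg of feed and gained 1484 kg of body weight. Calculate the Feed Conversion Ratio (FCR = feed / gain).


FCR = feed consumed / weight gained
FCR = 33383 kg / 1484 kg = 22.4953

22.4953


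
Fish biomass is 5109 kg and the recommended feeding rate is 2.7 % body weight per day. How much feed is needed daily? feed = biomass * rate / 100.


Feeding rate fraction = 2.7% / 100 = 0.027
Daily feed = 5109 kg * 0.027 = 137.943 kg/day

137.943 kg/day


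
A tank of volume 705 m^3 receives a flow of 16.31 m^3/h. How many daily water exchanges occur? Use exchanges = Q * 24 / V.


Daily flow volume = 16.31 m^3/h * 24 h = 391.44 m^3/day
Exchanges = daily flow / tank volume = 391.44 / 705 = 0.555234 exchanges/day

0.555234 exchanges/day


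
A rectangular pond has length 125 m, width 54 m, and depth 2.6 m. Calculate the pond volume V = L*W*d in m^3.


Base area = L * W = 125 * 54 = 6750 m^2
Volume = area * depth = 6750 * 2.6 = 17550 m^3

17550 m^3


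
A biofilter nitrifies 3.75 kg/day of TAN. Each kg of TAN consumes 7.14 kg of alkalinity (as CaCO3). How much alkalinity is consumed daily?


Alkalinity factor: 7.14 kg CaCO3 consumed per kg TAN nitrified
alk = 3.75 kg TAN * 7.14 = 26.775 kg CaCO3/day

26.775 kg CaCO3/day


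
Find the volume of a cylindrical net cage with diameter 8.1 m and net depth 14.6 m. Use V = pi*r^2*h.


r = d/2 = 8.1/2 = 4.05 m
Base area = pi*r^2 = pi*4.05^2 = 51.529974 m^2
Volume = 51.529974 * 14.6 = 752.338 m^3

752.338 m^3


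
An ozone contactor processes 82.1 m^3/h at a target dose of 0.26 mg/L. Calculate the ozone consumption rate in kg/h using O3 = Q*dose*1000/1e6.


O3 demand (mg/h) = Q * dose * 1000 = 82.1 * 0.26 * 1000 = 21346 mg/h
Convert mg to kg: 21346 / 1e6 = 0.021346 kg/h

0.021346 kg/h


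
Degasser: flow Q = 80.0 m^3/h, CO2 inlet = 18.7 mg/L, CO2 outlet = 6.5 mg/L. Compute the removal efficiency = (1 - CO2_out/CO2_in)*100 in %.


CO2_out / CO2_in = 6.5 / 18.7 = 0.34759358
Fraction remaining = 0.34759358
efficiency = (1 - 0.34759358) * 100 = 65.2406 %

65.2406 %


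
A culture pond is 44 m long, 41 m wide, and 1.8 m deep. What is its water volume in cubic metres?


Base area = L * W = 44 * 41 = 1804 m^2
Volume = area * depth = 1804 * 1.8 = 3247.2 m^3

3247.2 m^3


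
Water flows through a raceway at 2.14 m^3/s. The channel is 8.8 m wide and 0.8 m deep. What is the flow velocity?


Cross-sectional area = W * d = 8.8 * 0.8 = 7.04 m^2
Velocity = Q / A = 2.14 / 7.04 = 0.303977 m/s

0.303977 m/s


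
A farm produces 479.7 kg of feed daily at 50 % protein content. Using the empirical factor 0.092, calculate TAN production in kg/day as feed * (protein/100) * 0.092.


Protein in feed = 479.7 * 50/100 = 239.85 kg/day
TAN = protein * 0.092 = 239.85 * 0.092 = 22.0662 kg/day

22.0662 kg/day
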